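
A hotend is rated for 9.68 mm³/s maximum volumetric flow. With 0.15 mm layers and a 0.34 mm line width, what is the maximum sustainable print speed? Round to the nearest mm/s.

190 mm/s

Bead cross-section: 0.15 × 0.34 → 0.051 mm².
Max speed = 9.68 / 0.051 = 189.80 ≈ 190 mm/s.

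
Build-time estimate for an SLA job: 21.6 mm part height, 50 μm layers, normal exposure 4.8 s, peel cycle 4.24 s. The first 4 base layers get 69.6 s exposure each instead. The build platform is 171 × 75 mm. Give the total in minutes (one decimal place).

69.4 minutes

Layers = ⌈21.6/0.05⌉ = 432.
Base layers = 4 × (69.6 + 4.24) = 295.36 s.
Remaining layers: 428 × (4.8 + 4.24) → 3869.12 s.
Sum: 295.36 + 3869.12 = 4164.48 s → 69.4 minutes.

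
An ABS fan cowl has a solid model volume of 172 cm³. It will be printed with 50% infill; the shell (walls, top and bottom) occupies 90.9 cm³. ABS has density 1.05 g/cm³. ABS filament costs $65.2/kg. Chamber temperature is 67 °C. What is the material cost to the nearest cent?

Volume inside the shell: 172 − 90.9 → 81.1 cm³.
Deposited infill: 0.50 × 81.1 → 40.55 cm³.
Deposited volume = 90.9 + 40.55, so 131.45 cm³.
Mass: 131.45 × 1.05 → 138.0225 g.
At $65.2/kg: 138.0225/1000 × 65.2 = $9.00.

$9.00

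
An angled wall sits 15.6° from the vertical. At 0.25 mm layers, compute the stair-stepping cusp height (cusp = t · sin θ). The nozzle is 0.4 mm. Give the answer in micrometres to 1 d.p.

67.2 μm

h_c = t·sin θ = 0.25 × 0.2689 = 0.067225 mm (67.2 μm).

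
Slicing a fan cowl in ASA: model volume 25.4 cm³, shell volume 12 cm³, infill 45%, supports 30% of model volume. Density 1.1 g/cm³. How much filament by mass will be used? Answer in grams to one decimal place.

Volume inside the shell = 25.4 − 12, so 13.4 cm³.
Infill volume: 0.45 × 13.4 → 6.03 cm³.
Support = 0.30 × 25.4 = 7.62 cm³.
Total printed volume: 12 + 6.03 + 7.62 → 25.65 cm³.
Mass = 25.65 × 1.1, so 28.215 g.

28.2 g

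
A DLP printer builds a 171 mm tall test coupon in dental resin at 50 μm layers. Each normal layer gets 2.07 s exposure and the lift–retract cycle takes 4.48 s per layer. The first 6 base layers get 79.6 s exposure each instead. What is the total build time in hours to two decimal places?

6.35 hours

Number of layers: 171 / 0.05 → 3420 (rounded up).
Burn-in layers = 6 × (79.6 + 4.48) = 504.48 s.
Regular layers = 3414 × (2.07 + 4.48), so 22361.7 s.
Sum: 504.48 + 22361.7 = 22866.18 s → 6.35 hours.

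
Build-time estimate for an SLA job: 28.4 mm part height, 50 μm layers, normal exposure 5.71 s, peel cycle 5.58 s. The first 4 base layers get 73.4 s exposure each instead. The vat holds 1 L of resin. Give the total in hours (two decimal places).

Layer count = ceil(28.4 / 0.05) = 568.
Base layers = 4 × (73.4 + 5.58) = 315.92 s.
Remaining layers = 564 × (5.71 + 5.58), so 6367.56 s.
Sum: 315.92 + 6367.56 = 6683.48 s → 1.86 hours.

1.86 hours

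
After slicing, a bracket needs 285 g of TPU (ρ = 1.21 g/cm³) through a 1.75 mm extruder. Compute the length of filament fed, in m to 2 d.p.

Extruded volume: 285/1.21 = 235.5372 cm³ (235537.2 mm³).
A = π r² = π × 0.875² = 2.4053 mm².
Length = 235537.2 / 2.4053 = 97924.25 mm = 97.92 m.

97.92 m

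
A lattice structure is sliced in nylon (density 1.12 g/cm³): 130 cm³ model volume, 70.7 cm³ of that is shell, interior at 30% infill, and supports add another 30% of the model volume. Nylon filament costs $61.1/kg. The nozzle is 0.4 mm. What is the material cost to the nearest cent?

$8.72

Interior volume = 130 − 70.7 = 59.3 cm³.
Infill deposited = 0.30 × 59.3 = 17.79 cm³.
Support = 0.30 × 130 = 39 cm³.
Total printed volume = 70.7 + 17.79 + 39, so 127.49 cm³.
Mass = 127.49 × 1.12, so 142.7888 g.
At $61.1/kg: 142.7888/1000 × 61.1 = $8.72.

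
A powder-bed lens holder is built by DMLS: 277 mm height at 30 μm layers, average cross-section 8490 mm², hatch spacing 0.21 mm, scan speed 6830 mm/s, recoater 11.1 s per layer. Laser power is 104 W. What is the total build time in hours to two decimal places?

43.65 hours

Number of layers: 277 / 0.03 → 9234 (rounded up).
Hatch length per layer = 8490 / 0.21 = 40428.6 mm.
Laser time per layer = 40428.6 / 6830 = 5.9193 s.
Layer cycle: 5.9193 + 11.1 → 17.0193 s.
9234 layers × 17.0193 s/layer = 157156.2162 s, i.e. 43.65 hours.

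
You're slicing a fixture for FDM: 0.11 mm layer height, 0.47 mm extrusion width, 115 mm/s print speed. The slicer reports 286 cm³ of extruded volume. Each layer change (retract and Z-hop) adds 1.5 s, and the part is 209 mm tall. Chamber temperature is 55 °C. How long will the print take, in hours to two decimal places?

Extrusion cross-section: 0.11 × 0.47 → 0.0517 mm².
Path length: 286000 mm³ / 0.0517 mm² → 5531914.9 mm.
Print-move time = 5531914.9 / 115, so 48103.6 s.
Number of layers: 209 / 0.11 → 1900 (rounded up).
Layer-change overhead: 1900 × 1.5 → 2850 s.
Total = 48103.6 + 2850 = 50953.6 s = 14.15 hours.

14.15 hours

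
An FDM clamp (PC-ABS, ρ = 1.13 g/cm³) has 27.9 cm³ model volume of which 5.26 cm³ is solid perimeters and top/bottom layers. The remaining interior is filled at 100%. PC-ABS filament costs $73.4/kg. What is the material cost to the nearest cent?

$2.31

Volume inside the shell: 27.9 − 5.26 → 22.64 cm³.
Infill volume: 1.00 × 22.64 → 22.64 cm³.
Total extruded: 5.26 + 22.64 → 27.9 cm³.
Mass: 27.9 × 1.13 → 31.527 g.
Cost = 31.527 g / 1000 × $73.4/kg = $2.31.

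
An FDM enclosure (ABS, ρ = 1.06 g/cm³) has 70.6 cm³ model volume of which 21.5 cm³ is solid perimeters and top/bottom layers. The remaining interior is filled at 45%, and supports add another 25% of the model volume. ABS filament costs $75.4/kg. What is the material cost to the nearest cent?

Infill region = 70.6 − 21.5, so 49.1 cm³.
Infill volume: 0.45 × 49.1 → 22.095 cm³.
Support = 0.25 × 70.6 = 17.65 cm³.
Deposited volume = 21.5 + 22.095 + 17.65, so 61.245 cm³.
Mass = 61.245 × 1.06, so 64.9197 g.
Cost = 64.9197 g / 1000 × $75.4/kg = $4.89.

$4.89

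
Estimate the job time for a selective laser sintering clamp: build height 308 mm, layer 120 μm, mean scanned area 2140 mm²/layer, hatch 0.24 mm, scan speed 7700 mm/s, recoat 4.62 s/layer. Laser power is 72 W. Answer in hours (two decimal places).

Layers = ⌈308/0.12⌉ = 2567.
Per-layer scan distance: 2140 / 0.24 → 8916.7 mm.
Scan time per layer = 8916.7 / 7700 = 1.158 s.
Layer cycle: 1.158 + 4.62 → 5.778 s.
Build time = 2567 × 5.778 = 14832.126 s = 4.12 hours.

4.12 hours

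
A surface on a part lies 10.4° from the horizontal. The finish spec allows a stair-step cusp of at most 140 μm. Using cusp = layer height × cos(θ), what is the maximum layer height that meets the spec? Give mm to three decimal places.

t = h_c / cos θ = 0.14 / 0.9836 = 0.142 mm.

0.142 mm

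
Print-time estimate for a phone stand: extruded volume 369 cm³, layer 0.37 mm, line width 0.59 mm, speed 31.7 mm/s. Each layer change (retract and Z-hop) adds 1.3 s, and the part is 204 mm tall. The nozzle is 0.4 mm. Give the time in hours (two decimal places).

Line area: 0.37 × 0.59 → 0.2183 mm².
Total extruded path = 369000/0.2183 = 1690334.4 mm.
Time extruding: 1690334.4 / 31.7 → 53322.9 s.
Layer count = ceil(204 / 0.37) = 552.
Non-print overhead: 552 × 1.3 → 717.6 s.
Total = 53322.9 + 717.6 = 54040.5 s = 15.01 hours.

15.01 hours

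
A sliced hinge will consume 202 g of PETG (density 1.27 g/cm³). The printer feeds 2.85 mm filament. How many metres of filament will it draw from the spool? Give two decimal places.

24.93 m

Extruded volume: 202/1.27 = 159.0551 cm³ (159055.1 mm³).
A = π r² = π × 1.425² = 6.3794 mm².
Length = 159055.1 / 6.3794 = 24932.61 mm = 24.93 m.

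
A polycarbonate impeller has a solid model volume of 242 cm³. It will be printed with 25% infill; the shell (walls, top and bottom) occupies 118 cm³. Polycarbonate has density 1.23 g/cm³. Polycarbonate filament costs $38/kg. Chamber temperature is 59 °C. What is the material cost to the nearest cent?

$6.96

Volume inside the shell = 242 − 118, so 124 cm³.
Deposited infill = 0.25 × 124 = 31 cm³.
Total printed volume: 118 + 31 → 149 cm³.
Mass = 149 × 1.23, so 183.27 g.
At $38/kg: 183.27/1000 × 38 = $6.96.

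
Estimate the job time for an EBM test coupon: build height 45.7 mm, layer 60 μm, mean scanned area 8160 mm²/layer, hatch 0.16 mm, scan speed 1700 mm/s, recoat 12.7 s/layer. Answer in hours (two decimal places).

9.04 hours

Number of layers: 45.7 / 0.06 → 762 (rounded up).
Per-layer scan distance: 8160 / 0.16 → 51000 mm.
Beam time per layer: 51000 / 1700 → 30 s.
Time per layer = 30 + 12.7, so 42.7 s.
Build time = 762 × 42.7 = 32537.4 s = 9.04 hours.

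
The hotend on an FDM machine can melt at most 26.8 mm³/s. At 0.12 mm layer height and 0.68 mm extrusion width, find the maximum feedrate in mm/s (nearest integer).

328 mm/s

A = 0.12 × 0.68 = 0.0816 mm².
Max speed = 26.8 / 0.0816 = 328.43 ≈ 328 mm/s.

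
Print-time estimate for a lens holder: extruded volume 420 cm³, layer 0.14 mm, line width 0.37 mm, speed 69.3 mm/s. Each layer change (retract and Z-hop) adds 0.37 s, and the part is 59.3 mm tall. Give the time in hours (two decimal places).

Extrusion cross-section: 0.14 × 0.37 → 0.0518 mm².
Total extruded path = 420000/0.0518 = 8108108.1 mm.
Print-move time = 8108108.1 / 69.3 = 117000.1 s.
Layers = ⌈59.3/0.14⌉ = 424.
Non-print overhead = 424 × 0.37 = 156.88 s.
Altogether 117000.1 + 156.88 = 117156.98 s, i.e. 32.54 hours.

32.54 hours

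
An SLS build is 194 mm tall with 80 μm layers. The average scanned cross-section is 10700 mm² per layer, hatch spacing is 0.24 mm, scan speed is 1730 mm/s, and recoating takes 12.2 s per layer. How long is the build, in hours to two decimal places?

25.58 hours

Layers = ⌈194/0.08⌉ = 2425.
Scan path per layer = 10700 / 0.24, so 44583.3 mm.
Laser time per layer = 44583.3 / 1730 = 25.7707 s.
Per-layer time: 25.7707 + 12.2 → 37.9707 s.
Total: 2425 × 37.9707 s = 92078.9475 s → 25.58 hours.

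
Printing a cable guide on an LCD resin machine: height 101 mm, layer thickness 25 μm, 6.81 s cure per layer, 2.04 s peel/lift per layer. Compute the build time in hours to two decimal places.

9.93 hours

Layer count = ceil(101 / 0.025) = 4040.
Cycle time: 6.81 + 2.04 → 8.85 s.
Total = 4040 × 8.85 = 35754 s = 9.93 hours.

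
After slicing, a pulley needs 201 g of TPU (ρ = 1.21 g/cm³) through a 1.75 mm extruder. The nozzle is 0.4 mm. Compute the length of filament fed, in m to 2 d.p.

Volume = 201 g / 1.21 g·cm⁻³ = 166.1157 cm³ = 166115.7 mm³.
Cross-section of 1.75 mm filament: π·(1.75/2)² = 2.4053 mm².
L = V/A = 166115.7/2.4053 = 69062.36 mm → 69.06 m.

69.06 m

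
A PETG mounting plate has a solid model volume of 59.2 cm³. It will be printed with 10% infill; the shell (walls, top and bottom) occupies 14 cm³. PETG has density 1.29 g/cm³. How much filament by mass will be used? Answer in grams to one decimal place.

23.9 g

Infill region = 59.2 − 14 = 45.2 cm³.
Deposited infill: 0.10 × 45.2 → 4.52 cm³.
Total printed volume = 14 + 4.52 = 18.52 cm³.
Mass = 18.52 × 1.29 = 23.8908 g.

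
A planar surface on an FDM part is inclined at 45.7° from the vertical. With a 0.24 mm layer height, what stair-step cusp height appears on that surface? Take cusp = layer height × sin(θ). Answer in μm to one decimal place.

Cusp = layer height × sin(45.7°) = 0.24 × 0.7157 = 0.171768 mm = 171.8 μm.

171.8 μm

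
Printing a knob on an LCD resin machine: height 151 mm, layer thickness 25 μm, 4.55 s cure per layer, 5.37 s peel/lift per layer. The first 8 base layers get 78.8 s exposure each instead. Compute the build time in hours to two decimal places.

16.81 hours

Layers = ⌈151/0.025⌉ = 6040.
Bottom layers: 8 × (78.8 + 5.37) → 673.36 s.
Regular layers: 6032 × (4.55 + 5.37) → 59837.44 s.
Sum: 673.36 + 59837.44 = 60510.8 s → 16.81 hours.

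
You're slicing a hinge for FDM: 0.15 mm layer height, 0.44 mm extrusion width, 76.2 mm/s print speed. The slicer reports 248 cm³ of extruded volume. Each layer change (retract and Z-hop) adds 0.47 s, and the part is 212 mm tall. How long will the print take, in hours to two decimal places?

13.88 hours

Line area = 0.15 × 0.44 = 0.066 mm².
Total extruded path = 248000/0.066 = 3757575.8 mm.
Extrusion time: 3757575.8 / 76.2 → 49312 s.
Number of layers: 212 / 0.15 → 1414 (rounded up).
Non-print overhead = 1414 × 0.47 = 664.58 s.
Altogether 49312 + 664.58 = 49976.58 s, i.e. 13.88 hours.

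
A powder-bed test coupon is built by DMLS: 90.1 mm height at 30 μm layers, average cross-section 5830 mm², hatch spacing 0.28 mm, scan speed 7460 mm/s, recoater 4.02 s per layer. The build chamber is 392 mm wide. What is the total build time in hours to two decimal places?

Layers = ⌈90.1/0.03⌉ = 3004.
Hatch length per layer = 5830 / 0.28 = 20821.4 mm.
Scan time per layer = 20821.4 / 7460 = 2.7911 s.
Time per layer = 2.7911 + 4.02 = 6.8111 s.
Build time = 3004 × 6.8111 = 20460.5444 s = 5.68 hours.

5.68 hours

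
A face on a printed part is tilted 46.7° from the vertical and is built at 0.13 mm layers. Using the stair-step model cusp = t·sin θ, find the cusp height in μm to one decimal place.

Cusp = layer height × sin(46.7°) = 0.13 × 0.7278 = 0.094614 mm = 94.6 μm.

94.6 μm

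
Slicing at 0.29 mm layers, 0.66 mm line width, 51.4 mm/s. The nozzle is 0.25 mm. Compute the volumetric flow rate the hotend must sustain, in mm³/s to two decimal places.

9.84

Bead cross-section = 0.29 × 0.66, so 0.1914 mm².
Volumetric flow = 51.4 × 0.1914 = 9.84 mm³/s.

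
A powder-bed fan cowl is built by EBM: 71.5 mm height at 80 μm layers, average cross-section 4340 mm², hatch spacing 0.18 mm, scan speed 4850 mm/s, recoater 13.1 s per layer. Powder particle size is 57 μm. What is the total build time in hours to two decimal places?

Layers = ⌈71.5/0.08⌉ = 894.
Hatch length per layer: 4340 / 0.18 → 24111.1 mm.
Scan time per layer: 24111.1 / 4850 → 4.9714 s.
Time per layer = 4.9714 + 13.1 = 18.0714 s.
Total: 894 × 18.0714 s = 16155.8316 s → 4.49 hours.

4.49 hours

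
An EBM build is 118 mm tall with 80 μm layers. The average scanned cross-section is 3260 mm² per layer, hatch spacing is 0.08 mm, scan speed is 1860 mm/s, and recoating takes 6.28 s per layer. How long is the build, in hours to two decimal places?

Layer count = ceil(118 / 0.08) = 1475.
Scan path per layer = 3260 / 0.08 = 40750 mm.
Per-layer scan time = 40750 / 1860 = 21.9086 s.
Time per layer: 21.9086 + 6.28 → 28.1886 s.
Total: 1475 × 28.1886 s = 41578.185 s → 11.55 hours.

11.55 hours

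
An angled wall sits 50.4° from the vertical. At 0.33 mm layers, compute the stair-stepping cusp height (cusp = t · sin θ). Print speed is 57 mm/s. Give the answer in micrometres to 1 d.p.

254.3 μm

sin(50.4°) = 0.7705, so cusp = 0.33 × 0.7705 = 0.254265 mm → 254.3 μm.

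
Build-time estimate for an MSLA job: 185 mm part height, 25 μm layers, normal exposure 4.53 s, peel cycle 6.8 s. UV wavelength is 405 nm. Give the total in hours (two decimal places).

23.29 hours

Number of layers: 185 / 0.025 → 7400 (rounded up).
Cycle time: 4.53 + 6.8 → 11.33 s.
Total = 7400 × 11.33 = 83842 s = 23.29 hours.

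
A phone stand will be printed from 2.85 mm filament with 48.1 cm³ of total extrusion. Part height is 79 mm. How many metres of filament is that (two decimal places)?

Filament cross-section = π × (2.85/2)² = 6.3794 mm².
L = 48100 mm³ / 6.3794 mm² = 7539.89 mm, i.e. 7.54 m.

7.54 m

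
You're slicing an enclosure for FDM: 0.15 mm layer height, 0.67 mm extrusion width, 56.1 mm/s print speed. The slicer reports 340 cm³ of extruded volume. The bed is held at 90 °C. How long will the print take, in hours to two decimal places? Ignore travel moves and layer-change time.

Extrusion cross-section = 0.15 × 0.67 = 0.1005 mm².
Path length: 340000 mm³ / 0.1005 mm² → 3383084.6 mm.
Extrusion time = 3383084.6 / 56.1 = 60304.5 s.
In the requested units: 60304.5 s = 16.75 hours.

16.75 hours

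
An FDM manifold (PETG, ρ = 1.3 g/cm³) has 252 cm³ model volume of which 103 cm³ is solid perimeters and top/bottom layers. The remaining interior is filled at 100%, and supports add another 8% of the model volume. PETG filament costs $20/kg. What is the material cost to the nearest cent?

Infill region = 252 − 103 = 149 cm³.
Infill deposited = 1.00 × 149 = 149 cm³.
Support: 0.08 × 252 → 20.16 cm³.
Total printed volume: 103 + 149 + 20.16 → 272.16 cm³.
Mass: 272.16 × 1.3 → 353.808 g.
Cost = 353.808 g / 1000 × $20/kg = $7.08.

$7.08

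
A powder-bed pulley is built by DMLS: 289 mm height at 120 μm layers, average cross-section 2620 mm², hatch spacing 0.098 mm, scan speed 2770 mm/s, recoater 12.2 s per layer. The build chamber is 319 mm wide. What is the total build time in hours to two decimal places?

14.62 hours

Layers = ⌈289/0.12⌉ = 2409.
Per-layer scan distance = 2620 / 0.098 = 26734.7 mm.
Laser time per layer = 26734.7 / 2770 = 9.6515 s.
Time per layer = 9.6515 + 12.2, so 21.8515 s.
Total: 2409 × 21.8515 s = 52640.2635 s → 14.62 hours.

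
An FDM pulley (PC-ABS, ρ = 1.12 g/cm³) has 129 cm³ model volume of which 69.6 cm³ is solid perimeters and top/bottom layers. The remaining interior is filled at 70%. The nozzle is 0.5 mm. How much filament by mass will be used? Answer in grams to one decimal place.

124.5 g

Infill region: 129 − 69.6 → 59.4 cm³.
Infill volume = 0.70 × 59.4 = 41.58 cm³.
Deposited volume = 69.6 + 41.58 = 111.18 cm³.
Mass = 111.18 × 1.12, so 124.5216 g.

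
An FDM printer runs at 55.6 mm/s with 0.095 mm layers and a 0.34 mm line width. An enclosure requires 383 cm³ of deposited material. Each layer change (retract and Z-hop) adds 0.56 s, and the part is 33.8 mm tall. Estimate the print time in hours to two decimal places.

Line area: 0.095 × 0.34 → 0.0323 mm².
Toolpath length = 383 cm³ / 0.0323 mm² = 383000 / 0.0323 = 11857585.1 mm.
Extrusion time = 11857585.1 / 55.6 = 213265.9 s.
Layers = ⌈33.8/0.095⌉ = 356.
Non-print overhead: 356 × 0.56 → 199.36 s.
Total = 213265.9 + 199.36 = 213465.26 s = 59.30 hours.

59.30 hours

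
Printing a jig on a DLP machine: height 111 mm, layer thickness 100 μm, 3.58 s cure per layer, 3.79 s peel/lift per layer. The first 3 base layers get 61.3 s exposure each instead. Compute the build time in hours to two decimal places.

Layer count = ceil(111 / 0.1) = 1110.
Bottom layers: 3 × (61.3 + 3.79) → 195.27 s.
Remaining layers = 1107 × (3.58 + 3.79) = 8158.59 s.
Sum: 195.27 + 8158.59 = 8353.86 s → 2.32 hours.

2.32 hours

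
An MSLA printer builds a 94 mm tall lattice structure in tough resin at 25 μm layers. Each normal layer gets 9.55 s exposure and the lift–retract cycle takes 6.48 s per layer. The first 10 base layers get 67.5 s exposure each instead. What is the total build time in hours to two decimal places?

16.90 hours

Layer count = ceil(94 / 0.025) = 3760.
Bottom layers = 10 × (67.5 + 6.48) = 739.8 s.
Remaining layers = 3750 × (9.55 + 6.48) = 60112.5 s.
Total = 739.8 + 60112.5 = 60852.3 s = 16.90 hours.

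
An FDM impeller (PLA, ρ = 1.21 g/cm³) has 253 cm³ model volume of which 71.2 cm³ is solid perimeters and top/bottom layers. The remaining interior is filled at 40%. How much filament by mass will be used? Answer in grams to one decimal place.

Infill region = 253 − 71.2 = 181.8 cm³.
Deposited infill = 0.40 × 181.8 = 72.72 cm³.
Total printed volume = 71.2 + 72.72 = 143.92 cm³.
Mass: 143.92 × 1.21 → 174.1432 g.

174.1 g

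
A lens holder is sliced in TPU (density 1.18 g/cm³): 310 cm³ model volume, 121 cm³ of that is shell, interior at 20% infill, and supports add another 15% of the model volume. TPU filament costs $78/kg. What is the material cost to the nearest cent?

$18.90

Interior volume = 310 − 121 = 189 cm³.
Infill volume: 0.20 × 189 → 37.8 cm³.
Support: 0.15 × 310 → 46.5 cm³.
Deposited volume = 121 + 37.8 + 46.5, so 205.3 cm³.
Mass: 205.3 × 1.18 → 242.254 g.
Cost = 242.254 g / 1000 × $78/kg = $18.90.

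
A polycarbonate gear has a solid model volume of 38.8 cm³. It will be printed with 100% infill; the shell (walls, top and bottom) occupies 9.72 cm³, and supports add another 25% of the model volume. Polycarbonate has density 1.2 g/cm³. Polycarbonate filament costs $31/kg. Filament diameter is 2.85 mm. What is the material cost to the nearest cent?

$1.80

Volume inside the shell: 38.8 − 9.72 → 29.08 cm³.
Infill volume = 1.00 × 29.08 = 29.08 cm³.
Support = 0.25 × 38.8, so 9.7 cm³.
Deposited volume = 9.72 + 29.08 + 9.7 = 48.5 cm³.
Mass = 48.5 × 1.2 = 58.2 g.
At $31/kg: 58.2/1000 × 31 = $1.80.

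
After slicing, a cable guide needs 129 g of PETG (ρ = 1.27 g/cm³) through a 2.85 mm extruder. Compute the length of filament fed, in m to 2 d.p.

Volume = 129 g / 1.27 g·cm⁻³ = 101.5748 cm³ = 101574.8 mm³.
Filament cross-section = π × (2.85/2)² = 6.3794 mm².
Length = 101574.8 / 6.3794 = 15922.31 mm = 15.92 m.

15.92 m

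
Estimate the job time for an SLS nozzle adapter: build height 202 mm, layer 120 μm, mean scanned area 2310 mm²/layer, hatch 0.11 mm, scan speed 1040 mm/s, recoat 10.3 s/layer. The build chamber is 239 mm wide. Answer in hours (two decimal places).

14.26 hours

Layer count = ceil(202 / 0.12) = 1684.
Hatch length per layer: 2310 / 0.11 → 21000 mm.
Laser time per layer: 21000 / 1040 → 20.1923 s.
Time per layer = 20.1923 + 10.3 = 30.4923 s.
Build time = 1684 × 30.4923 = 51349.0332 s = 14.26 hours.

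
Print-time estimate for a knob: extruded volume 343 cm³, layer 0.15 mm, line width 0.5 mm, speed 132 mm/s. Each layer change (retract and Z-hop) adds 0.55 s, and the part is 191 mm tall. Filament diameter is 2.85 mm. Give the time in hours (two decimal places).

9.82 hours

Line area = 0.15 × 0.5, so 0.075 mm².
Toolpath length = 343 cm³ / 0.075 mm² = 343000 / 0.075 = 4573333.3 mm.
Print-move time = 4573333.3 / 132 = 34646.5 s.
Number of layers: 191 / 0.15 → 1274 (rounded up).
Z-hop total: 1274 × 0.55 → 700.7 s.
Altogether 34646.5 + 700.7 = 35347.2 s, i.e. 9.82 hours.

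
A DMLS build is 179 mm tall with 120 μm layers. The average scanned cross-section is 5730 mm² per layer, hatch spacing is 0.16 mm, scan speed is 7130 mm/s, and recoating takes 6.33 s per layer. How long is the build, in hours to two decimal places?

4.71 hours

Layers = ⌈179/0.12⌉ = 1492.
Hatch length per layer: 5730 / 0.16 → 35812.5 mm.
Scan time per layer = 35812.5 / 7130, so 5.0228 s.
Time per layer = 5.0228 + 6.33 = 11.3528 s.
1492 layers × 11.3528 s/layer = 16938.3776 s, i.e. 4.71 hours.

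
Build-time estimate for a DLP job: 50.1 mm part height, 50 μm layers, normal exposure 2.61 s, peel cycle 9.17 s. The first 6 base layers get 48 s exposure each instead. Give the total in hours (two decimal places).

Layers = ⌈50.1/0.05⌉ = 1002.
Bottom layers = 6 × (48 + 9.17), so 343.02 s.
Normal layers: 996 × (2.61 + 9.17) → 11732.88 s.
Sum: 343.02 + 11732.88 = 12075.9 s → 3.35 hours.

3.35 hours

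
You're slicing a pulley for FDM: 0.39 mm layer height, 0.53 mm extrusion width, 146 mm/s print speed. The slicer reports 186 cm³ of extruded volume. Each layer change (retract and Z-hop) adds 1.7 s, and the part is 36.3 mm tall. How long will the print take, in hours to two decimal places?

1.76 hours

Line area = 0.39 × 0.53, so 0.2067 mm².
Total extruded path = 186000/0.2067 = 899854.9 mm.
Time extruding = 899854.9 / 146, so 6163.4 s.
Layers = ⌈36.3/0.39⌉ = 94.
Layer-change overhead = 94 × 1.7 = 159.8 s.
Total = 6163.4 + 159.8 = 6323.2 s = 1.76 hours.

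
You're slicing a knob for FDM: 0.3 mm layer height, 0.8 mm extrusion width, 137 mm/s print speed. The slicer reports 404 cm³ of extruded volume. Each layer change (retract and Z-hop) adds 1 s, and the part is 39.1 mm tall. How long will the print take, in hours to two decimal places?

Line area = 0.3 × 0.8 = 0.24 mm².
Toolpath length = 404 cm³ / 0.24 mm² = 404000 / 0.24 = 1683333.3 mm.
Extrusion time: 1683333.3 / 137 → 12287.1 s.
Number of layers: 39.1 / 0.3 → 131 (rounded up).
Non-print overhead = 131 × 1 = 131 s.
Total = 12287.1 + 131 = 12418.1 s = 3.45 hours.

3.45 hours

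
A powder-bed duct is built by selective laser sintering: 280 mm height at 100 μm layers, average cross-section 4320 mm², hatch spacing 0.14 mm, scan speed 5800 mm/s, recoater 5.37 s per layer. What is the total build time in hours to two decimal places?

Layer count = ceil(280 / 0.1) = 2800.
Hatch length per layer = 4320 / 0.14, so 30857.1 mm.
Per-layer scan time: 30857.1 / 5800 → 5.3202 s.
Time per layer: 5.3202 + 5.37 → 10.6902 s.
Total: 2800 × 10.6902 s = 29932.56 s → 8.31 hours.

8.31 hours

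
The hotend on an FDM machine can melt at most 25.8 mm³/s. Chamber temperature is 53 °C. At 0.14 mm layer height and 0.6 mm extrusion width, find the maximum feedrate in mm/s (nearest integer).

307 mm/s

Extrusion cross-section: 0.14 × 0.6 → 0.084 mm².
Max speed = 25.8 / 0.084 = 307.14 ≈ 307 mm/s.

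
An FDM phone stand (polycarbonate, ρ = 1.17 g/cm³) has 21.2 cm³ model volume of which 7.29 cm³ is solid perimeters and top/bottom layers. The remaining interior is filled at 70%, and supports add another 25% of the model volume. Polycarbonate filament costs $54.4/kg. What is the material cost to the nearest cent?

Volume inside the shell = 21.2 − 7.29 = 13.91 cm³.
Infill volume = 0.70 × 13.91, so 9.737 cm³.
Support = 0.25 × 21.2 = 5.3 cm³.
Total printed volume: 7.29 + 9.737 + 5.3 → 22.327 cm³.
Mass = 22.327 × 1.17, so 26.12259 g.
At $54.4/kg: 26.12259/1000 × 54.4 = $1.42.

$1.42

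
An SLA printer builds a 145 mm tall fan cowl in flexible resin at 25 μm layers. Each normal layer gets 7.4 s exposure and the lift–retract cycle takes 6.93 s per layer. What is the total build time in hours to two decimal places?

Number of layers: 145 / 0.025 → 5800 (rounded up).
Per-layer time: 7.4 + 6.93 → 14.33 s.
Build time: 5800 × 14.33 s = 83114 s, i.e. 23.09 hours.

23.09 hours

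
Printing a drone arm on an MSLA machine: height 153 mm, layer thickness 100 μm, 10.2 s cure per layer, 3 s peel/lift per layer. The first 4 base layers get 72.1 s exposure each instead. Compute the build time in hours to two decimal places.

Layers = ⌈153/0.1⌉ = 1530.
Bottom layers = 4 × (72.1 + 3) = 300.4 s.
Remaining layers = 1526 × (10.2 + 3), so 20143.2 s.
Total = 300.4 + 20143.2 = 20443.6 s = 5.68 hours.

5.68 hours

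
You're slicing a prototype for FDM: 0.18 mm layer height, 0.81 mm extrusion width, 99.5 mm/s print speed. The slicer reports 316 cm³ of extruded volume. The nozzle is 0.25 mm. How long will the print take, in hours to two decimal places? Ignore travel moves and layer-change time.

6.05 hours

Bead cross-section = 0.18 × 0.81 = 0.1458 mm².
Toolpath length = 316 cm³ / 0.1458 mm² = 316000 / 0.1458 = 2167352.5 mm.
Time extruding = 2167352.5 / 99.5 = 21782.4 s.
Converting: 21782.4 s = 6.05 hours.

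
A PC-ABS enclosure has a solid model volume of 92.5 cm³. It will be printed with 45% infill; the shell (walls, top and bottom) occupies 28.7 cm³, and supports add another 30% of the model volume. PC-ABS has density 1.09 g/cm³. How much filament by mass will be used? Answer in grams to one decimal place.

92.8 g

Interior volume: 92.5 − 28.7 → 63.8 cm³.
Deposited infill = 0.45 × 63.8 = 28.71 cm³.
Support: 0.30 × 92.5 → 27.75 cm³.
Total printed volume: 28.7 + 28.71 + 27.75 → 85.16 cm³.
Mass = 85.16 × 1.09 = 92.8244 g.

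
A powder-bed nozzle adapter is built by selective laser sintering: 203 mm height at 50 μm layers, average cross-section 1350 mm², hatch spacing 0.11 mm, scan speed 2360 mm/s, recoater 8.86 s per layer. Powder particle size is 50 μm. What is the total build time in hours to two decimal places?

Layers = ⌈203/0.05⌉ = 4060.
Hatch length per layer = 1350 / 0.11, so 12272.7 mm.
Laser time per layer: 12272.7 / 2360 → 5.2003 s.
Per-layer time: 5.2003 + 8.86 → 14.0603 s.
Total: 4060 × 14.0603 s = 57084.818 s → 15.86 hours.

15.86 hours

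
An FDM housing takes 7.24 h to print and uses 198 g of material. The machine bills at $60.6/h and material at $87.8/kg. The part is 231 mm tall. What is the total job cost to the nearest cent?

Machine-time cost = 60.6 × 7.24 = $438.744.
Material cost = 87.8 × 198/1000 = $17.3844.
Total = 438.744 + 17.3844 = 456.1284 ≈ $456.13.

$456.13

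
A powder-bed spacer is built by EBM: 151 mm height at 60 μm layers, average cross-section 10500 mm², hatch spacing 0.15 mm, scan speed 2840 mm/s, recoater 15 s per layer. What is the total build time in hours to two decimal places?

27.72 hours

Number of layers: 151 / 0.06 → 2517 (rounded up).
Per-layer scan distance = 10500 / 0.15 = 70000 mm.
Scan time per layer: 70000 / 2840 → 24.6479 s.
Time per layer: 24.6479 + 15 → 39.6479 s.
2517 layers × 39.6479 s/layer = 99793.7643 s, i.e. 27.72 hours.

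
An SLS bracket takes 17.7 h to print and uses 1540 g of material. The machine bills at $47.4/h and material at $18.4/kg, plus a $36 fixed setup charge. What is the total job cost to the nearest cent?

Machine-time cost: 47.4 × 17.7 → $838.98.
Feedstock cost: 18.4 × 1540/1000 → $28.336.
Adding setup: 838.98 + 28.336 + 36 → 903.316 ≈ $903.32.

$903.32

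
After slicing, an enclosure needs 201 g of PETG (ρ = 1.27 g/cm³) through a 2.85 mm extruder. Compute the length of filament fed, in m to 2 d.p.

Volume = 201 g / 1.27 g·cm⁻³ = 158.2677 cm³ = 158267.7 mm³.
A = π r² = π × 1.425² = 6.3794 mm².
Length = 158267.7 / 6.3794 = 24809.18 mm = 24.81 m.

24.81 m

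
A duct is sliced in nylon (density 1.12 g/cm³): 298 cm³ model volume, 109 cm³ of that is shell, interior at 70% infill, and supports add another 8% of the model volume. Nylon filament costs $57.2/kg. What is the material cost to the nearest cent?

Volume inside the shell: 298 − 109 → 189 cm³.
Infill deposited = 0.70 × 189, so 132.3 cm³.
Support = 0.08 × 298 = 23.84 cm³.
Total extruded = 109 + 132.3 + 23.84, so 265.14 cm³.
Mass = 265.14 × 1.12, so 296.9568 g.
Cost = 296.9568 g / 1000 × $57.2/kg = $16.99.

$16.99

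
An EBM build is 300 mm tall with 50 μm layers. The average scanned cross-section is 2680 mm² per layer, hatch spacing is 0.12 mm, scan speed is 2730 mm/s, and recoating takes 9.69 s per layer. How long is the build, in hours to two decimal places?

Layer count = ceil(300 / 0.05) = 6000.
Hatch length per layer = 2680 / 0.12, so 22333.3 mm.
Per-layer scan time = 22333.3 / 2730, so 8.1807 s.
Per-layer time = 8.1807 + 9.69, so 17.8707 s.
6000 layers × 17.8707 s/layer = 107224.2 s, i.e. 29.78 hours.

29.78 hours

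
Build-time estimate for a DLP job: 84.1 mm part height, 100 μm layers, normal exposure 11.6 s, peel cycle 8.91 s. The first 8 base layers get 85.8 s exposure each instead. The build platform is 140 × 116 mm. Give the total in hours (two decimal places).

Layer count = ceil(84.1 / 0.1) = 841.
Bottom layers = 8 × (85.8 + 8.91) = 757.68 s.
Remaining layers = 833 × (11.6 + 8.91), so 17084.83 s.
Sum: 757.68 + 17084.83 = 17842.51 s → 4.96 hours.

4.96 hours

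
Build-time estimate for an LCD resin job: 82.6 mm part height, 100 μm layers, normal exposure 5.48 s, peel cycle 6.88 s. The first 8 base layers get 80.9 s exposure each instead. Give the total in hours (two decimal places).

3.00 hours

Layers = ⌈82.6/0.1⌉ = 826.
Burn-in layers = 8 × (80.9 + 6.88) = 702.24 s.
Remaining layers = 818 × (5.48 + 6.88), so 10110.48 s.
Total = 702.24 + 10110.48 = 10812.72 s = 3.00 hours.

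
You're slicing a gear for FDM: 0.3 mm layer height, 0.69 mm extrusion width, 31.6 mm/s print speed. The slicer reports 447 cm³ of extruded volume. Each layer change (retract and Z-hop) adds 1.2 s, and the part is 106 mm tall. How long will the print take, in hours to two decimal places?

19.10 hours

Extrusion cross-section = 0.3 × 0.69, so 0.207 mm².
Toolpath length = 447 cm³ / 0.207 mm² = 447000 / 0.207 = 2159420.3 mm.
Print-move time = 2159420.3 / 31.6 = 68336.1 s.
Layers = ⌈106/0.3⌉ = 354.
Layer-change overhead: 354 × 1.2 → 424.8 s.
Total = 68336.1 + 424.8 = 68760.9 s = 19.10 hours.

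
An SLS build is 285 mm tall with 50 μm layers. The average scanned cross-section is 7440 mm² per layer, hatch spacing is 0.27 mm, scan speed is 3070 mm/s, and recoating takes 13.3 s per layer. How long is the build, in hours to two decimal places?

Layer count = ceil(285 / 0.05) = 5700.
Per-layer scan distance = 7440 / 0.27 = 27555.6 mm.
Scan time per layer = 27555.6 / 3070, so 8.9758 s.
Time per layer = 8.9758 + 13.3, so 22.2758 s.
Build time = 5700 × 22.2758 = 126972.06 s = 35.27 hours.

35.27 hours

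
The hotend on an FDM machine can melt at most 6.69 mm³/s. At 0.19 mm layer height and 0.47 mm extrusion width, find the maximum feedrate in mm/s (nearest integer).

75 mm/s

A = 0.19 × 0.47 = 0.0893 mm².
Max speed = 6.69 / 0.0893 = 74.92 ≈ 75 mm/s.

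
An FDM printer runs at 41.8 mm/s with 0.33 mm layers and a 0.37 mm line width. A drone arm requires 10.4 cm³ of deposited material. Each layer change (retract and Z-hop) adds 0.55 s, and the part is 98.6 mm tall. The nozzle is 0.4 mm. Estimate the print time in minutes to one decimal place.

Extrusion cross-section = 0.33 × 0.37, so 0.1221 mm².
Toolpath length = 10.4 cm³ / 0.1221 mm² = 10400 / 0.1221 = 85176.1 mm.
Print-move time = 85176.1 / 41.8 = 2037.7 s.
Layer count = ceil(98.6 / 0.33) = 299.
Non-print overhead: 299 × 0.55 → 164.45 s.
Altogether 2037.7 + 164.45 = 2202.15 s, i.e. 36.7 minutes.

36.7 minutes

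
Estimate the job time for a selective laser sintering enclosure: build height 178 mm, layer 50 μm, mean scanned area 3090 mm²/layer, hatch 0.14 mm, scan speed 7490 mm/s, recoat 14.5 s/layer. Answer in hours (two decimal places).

17.25 hours

Layer count = ceil(178 / 0.05) = 3560.
Hatch length per layer = 3090 / 0.14, so 22071.4 mm.
Laser time per layer: 22071.4 / 7490 → 2.9468 s.
Time per layer = 2.9468 + 14.5 = 17.4468 s.
Total: 3560 × 17.4468 s = 62110.608 s → 17.25 hours.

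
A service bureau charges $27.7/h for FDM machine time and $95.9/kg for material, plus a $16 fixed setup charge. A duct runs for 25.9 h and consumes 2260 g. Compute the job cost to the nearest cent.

Machine-time cost = 27.7 × 25.9 = $717.43.
Feedstock cost = 95.9 × 2260/1000 = $216.734.
Adding setup: 717.43 + 216.734 + 16 → 950.164 ≈ $950.16.

$950.16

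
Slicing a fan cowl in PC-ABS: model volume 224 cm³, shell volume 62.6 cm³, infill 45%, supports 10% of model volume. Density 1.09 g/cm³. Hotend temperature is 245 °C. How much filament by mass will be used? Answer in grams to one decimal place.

171.8 g

Interior volume: 224 − 62.6 → 161.4 cm³.
Infill deposited = 0.45 × 161.4, so 72.63 cm³.
Support = 0.10 × 224, so 22.4 cm³.
Total extruded = 62.6 + 72.63 + 22.4 = 157.63 cm³.
Mass = 157.63 × 1.09, so 171.8167 g.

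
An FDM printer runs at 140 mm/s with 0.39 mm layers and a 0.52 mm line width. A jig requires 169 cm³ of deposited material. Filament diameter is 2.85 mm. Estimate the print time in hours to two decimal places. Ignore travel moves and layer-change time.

1.65 hours

Line area = 0.39 × 0.52, so 0.2028 mm².
Total extruded path = 169000/0.2028 = 833333.3 mm.
Print-move time = 833333.3 / 140, so 5952.4 s.
5952.4 s = 1.65 hours.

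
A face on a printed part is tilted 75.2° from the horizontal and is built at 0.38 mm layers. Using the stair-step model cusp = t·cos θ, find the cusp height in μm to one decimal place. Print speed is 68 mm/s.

Cusp = layer height × cos(75.2°) = 0.38 × 0.2554 = 0.097052 mm = 97.1 μm.

97.1 μm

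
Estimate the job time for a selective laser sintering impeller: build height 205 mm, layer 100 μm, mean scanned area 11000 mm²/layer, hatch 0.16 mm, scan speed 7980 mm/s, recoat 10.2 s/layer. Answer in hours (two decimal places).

Number of layers: 205 / 0.1 → 2050 (rounded up).
Scan path per layer: 11000 / 0.16 → 68750 mm.
Per-layer scan time = 68750 / 7980, so 8.6153 s.
Time per layer: 8.6153 + 10.2 → 18.8153 s.
Total: 2050 × 18.8153 s = 38571.365 s → 10.71 hours.

10.71 hours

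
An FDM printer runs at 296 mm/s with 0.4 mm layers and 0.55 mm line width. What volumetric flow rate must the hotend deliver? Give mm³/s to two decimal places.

A = 0.4 × 0.55 = 0.22 mm².
Volumetric flow = 296 × 0.22 = 65.12 mm³/s.

65.12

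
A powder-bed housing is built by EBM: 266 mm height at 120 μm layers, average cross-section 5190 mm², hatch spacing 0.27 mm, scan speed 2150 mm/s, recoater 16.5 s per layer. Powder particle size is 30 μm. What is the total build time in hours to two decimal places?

Number of layers: 266 / 0.12 → 2217 (rounded up).
Hatch length per layer = 5190 / 0.27 = 19222.2 mm.
Per-layer scan time: 19222.2 / 2150 → 8.9406 s.
Layer cycle = 8.9406 + 16.5, so 25.4406 s.
Total: 2217 × 25.4406 s = 56401.8102 s → 15.67 hours.

15.67 hours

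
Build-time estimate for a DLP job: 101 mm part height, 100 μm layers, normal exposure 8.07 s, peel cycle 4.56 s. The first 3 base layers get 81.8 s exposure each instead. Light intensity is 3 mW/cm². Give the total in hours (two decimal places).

Number of layers: 101 / 0.1 → 1010 (rounded up).
Bottom layers = 3 × (81.8 + 4.56) = 259.08 s.
Remaining layers = 1007 × (8.07 + 4.56), so 12718.41 s.
Sum: 259.08 + 12718.41 = 12977.49 s → 3.60 hours.

3.60 hours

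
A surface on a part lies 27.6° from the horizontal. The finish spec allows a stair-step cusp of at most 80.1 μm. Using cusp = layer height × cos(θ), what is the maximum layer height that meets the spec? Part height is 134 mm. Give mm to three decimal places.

0.090 mm

t = h_c / cos θ = 0.0801 / 0.8862 = 0.090 mm.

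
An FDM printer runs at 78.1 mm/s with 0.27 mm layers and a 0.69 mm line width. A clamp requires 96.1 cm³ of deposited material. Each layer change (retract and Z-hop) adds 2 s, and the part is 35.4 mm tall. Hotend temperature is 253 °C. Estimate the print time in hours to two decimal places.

Extrusion cross-section = 0.27 × 0.69, so 0.1863 mm².
Toolpath length = 96.1 cm³ / 0.1863 mm² = 96100 / 0.1863 = 515834.7 mm.
Extrusion time = 515834.7 / 78.1 = 6604.8 s.
Number of layers: 35.4 / 0.27 → 132 (rounded up).
Non-print overhead = 132 × 2 = 264 s.
Total = 6604.8 + 264 = 6868.8 s = 1.91 hours.

1.91 hours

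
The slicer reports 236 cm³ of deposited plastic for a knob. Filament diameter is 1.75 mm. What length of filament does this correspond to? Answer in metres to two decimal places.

98.12 m

A = π r² = π × 0.875² = 2.4053 mm².
L = 236000 mm³ / 2.4053 mm² = 98116.66 mm, i.e. 98.12 m.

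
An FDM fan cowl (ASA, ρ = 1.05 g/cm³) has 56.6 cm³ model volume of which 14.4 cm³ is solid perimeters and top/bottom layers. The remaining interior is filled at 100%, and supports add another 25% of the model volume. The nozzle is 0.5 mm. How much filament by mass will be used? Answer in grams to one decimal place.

74.3 g

Interior volume = 56.6 − 14.4 = 42.2 cm³.
Infill deposited = 1.00 × 42.2, so 42.2 cm³.
Support = 0.25 × 56.6, so 14.15 cm³.
Total printed volume = 14.4 + 42.2 + 14.15, so 70.75 cm³.
Mass = 70.75 × 1.05 = 74.2875 g.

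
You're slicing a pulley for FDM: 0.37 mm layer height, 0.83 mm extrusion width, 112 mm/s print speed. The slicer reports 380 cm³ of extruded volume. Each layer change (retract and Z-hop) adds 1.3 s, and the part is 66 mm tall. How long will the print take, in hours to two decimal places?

Bead cross-section = 0.37 × 0.83 = 0.3071 mm².
Toolpath length = 380 cm³ / 0.3071 mm² = 380000 / 0.3071 = 1237382 mm.
Extrusion time: 1237382 / 112 → 11048.1 s.
Layer count = ceil(66 / 0.37) = 179.
Z-hop total: 179 × 1.3 → 232.7 s.
Altogether 11048.1 + 232.7 = 11280.8 s, i.e. 3.13 hours.

3.13 hours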